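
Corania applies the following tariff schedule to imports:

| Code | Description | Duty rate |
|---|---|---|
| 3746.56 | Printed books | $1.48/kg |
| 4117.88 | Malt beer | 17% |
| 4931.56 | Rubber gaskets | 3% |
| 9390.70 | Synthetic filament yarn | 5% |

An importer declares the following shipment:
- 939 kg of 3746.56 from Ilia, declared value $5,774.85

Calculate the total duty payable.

Line 1 (3746.56, Ilia, 939 kg, $5,774.85):
Base rate for 3746.56 is $1.48/kg.
Duty = 939 × $1.48 = $1,389.72.

$1,389.72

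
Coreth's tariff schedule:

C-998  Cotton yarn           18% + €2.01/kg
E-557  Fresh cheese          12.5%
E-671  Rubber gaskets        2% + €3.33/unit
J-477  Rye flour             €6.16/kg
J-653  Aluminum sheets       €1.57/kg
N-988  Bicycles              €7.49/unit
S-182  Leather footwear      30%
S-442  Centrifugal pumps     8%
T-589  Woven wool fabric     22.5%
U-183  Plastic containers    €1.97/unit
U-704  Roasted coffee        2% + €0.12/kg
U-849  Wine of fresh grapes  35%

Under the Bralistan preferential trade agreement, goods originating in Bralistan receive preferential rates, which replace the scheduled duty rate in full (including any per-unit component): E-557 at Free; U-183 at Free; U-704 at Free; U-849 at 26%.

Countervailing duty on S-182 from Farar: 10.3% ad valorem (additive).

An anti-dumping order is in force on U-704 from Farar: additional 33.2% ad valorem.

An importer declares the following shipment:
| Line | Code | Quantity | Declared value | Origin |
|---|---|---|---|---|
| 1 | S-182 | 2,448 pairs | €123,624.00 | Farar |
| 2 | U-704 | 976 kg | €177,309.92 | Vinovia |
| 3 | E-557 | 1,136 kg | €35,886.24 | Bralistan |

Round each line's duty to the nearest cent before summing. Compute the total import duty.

Line 1 (S-182, Farar, 2,448 pairs, €123,624.00):
Base rate for S-182 is 30%.
Additional duty on S-182 from Farar: +10.3%. Applied ad valorem rate: 30% + 10.3% = 40.3%.
Duty = €123,624.00 × 40.3% = €49,820.47.
Line 2 (U-704, Vinovia, 976 kg, €177,309.92):
Base rate for U-704 is 2% + €0.12/kg.
U-704 has an FTA preferential rate, but origin Vinovia is not Bralistan; base rate stands.
The additional-duty order on U-704 targets Farar, not Vinovia; it does not apply.
Duty = €177,309.92 × 2% + 976 × €0.12 = €3,663.32.
Line 3 (E-557, Bralistan, 1,136 kg, €35,886.24):
Base rate for E-557 is 12.5%.
Origin Bralistan qualifies under the Coreth–Bralistan agreement and E-557 is covered: preferential rate Free applies instead.
Duty = €35,886.24 × 0% = €0.00.
Total = €49,820.47 + €3,663.32 + €0.00 = €53,483.79.

€53,483.79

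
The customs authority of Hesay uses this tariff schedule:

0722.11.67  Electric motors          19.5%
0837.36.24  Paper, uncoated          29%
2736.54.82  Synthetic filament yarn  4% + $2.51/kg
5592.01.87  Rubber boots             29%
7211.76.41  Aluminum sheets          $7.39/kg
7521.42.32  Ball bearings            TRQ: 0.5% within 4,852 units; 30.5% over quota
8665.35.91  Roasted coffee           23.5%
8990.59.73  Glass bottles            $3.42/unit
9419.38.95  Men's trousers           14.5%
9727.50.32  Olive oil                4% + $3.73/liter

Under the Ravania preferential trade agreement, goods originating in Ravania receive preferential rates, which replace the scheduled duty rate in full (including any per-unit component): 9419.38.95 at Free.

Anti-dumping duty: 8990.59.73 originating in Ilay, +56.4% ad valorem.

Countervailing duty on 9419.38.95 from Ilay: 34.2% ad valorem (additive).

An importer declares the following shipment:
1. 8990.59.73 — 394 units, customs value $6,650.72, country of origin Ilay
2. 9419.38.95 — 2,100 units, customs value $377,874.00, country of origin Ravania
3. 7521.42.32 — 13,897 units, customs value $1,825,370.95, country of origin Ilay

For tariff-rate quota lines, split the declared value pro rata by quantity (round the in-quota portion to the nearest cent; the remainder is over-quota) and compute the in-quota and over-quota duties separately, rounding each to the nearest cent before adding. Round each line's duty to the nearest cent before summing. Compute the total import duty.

$370,643.57

Line 1 (8990.59.73, Ilay, 394 units, $6,650.72):
Base rate for 8990.59.73 is $3.42/unit.
Additional duty on 8990.59.73 from Ilay: +56.4% ad valorem. Applied ad valorem rate = 56.4%.
Duty = $6,650.72 × 56.4% + 394 × $3.42 = $5,098.49.
Line 2 (9419.38.95, Ravania, 2,100 units, $377,874.00):
Base rate for 9419.38.95 is 14.5%.
Origin Ravania qualifies under the Hesay–Ravania agreement and 9419.38.95 is covered: preferential rate Free applies instead.
The additional-duty order on 9419.38.95 targets Ilay, not Ravania; it does not apply.
Duty = $377,874.00 × 0% = $0.00.
Line 3 (7521.42.32, Ilay, 13,897 units, $1,825,370.95):
Code 7521.42.32 is under a tariff-rate quota (threshold 4,852 units). In-quota: 4,852 units at 0.5%; over-quota: 9,045 units at 30.5%.
Pro-rata value split: in-quota = $1,825,370.95 × 4,852/13,897 = $637,310.20; over-quota = $1,825,370.95 − $637,310.20 = $1,188,060.75.
In-quota duty = $637,310.20 × 0.5% = $3,186.55. Over-quota duty = $1,188,060.75 × 30.5% = $362,358.53.
Line duty = $3,186.55 + $362,358.53 = $365,545.08.
Total = $5,098.49 + $0.00 + $365,545.08 = $370,643.57.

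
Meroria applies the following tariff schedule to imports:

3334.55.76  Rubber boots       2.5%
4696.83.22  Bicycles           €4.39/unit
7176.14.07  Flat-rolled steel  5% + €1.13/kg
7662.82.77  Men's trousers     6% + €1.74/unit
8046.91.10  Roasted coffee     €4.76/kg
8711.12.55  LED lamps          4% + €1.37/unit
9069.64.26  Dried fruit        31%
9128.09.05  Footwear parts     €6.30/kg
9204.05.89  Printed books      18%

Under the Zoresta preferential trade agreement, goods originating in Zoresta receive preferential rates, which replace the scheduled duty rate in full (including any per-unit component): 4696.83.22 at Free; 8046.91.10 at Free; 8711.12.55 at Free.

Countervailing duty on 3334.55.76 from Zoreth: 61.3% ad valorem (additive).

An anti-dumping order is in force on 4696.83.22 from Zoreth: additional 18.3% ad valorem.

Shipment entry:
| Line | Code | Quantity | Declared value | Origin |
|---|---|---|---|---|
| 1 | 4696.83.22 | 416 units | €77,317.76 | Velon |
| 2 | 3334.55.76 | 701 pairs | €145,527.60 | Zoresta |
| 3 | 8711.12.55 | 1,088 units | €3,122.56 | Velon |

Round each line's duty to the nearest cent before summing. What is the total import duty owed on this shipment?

Line 1 (4696.83.22, Velon, 416 units, €77,317.76):
Base rate for 4696.83.22 is €4.39/unit.
4696.83.22 has an FTA preferential rate, but origin Velon is not Zoresta; base rate stands.
The additional-duty order on 4696.83.22 targets Zoreth, not Velon; it does not apply.
Duty = 416 × €4.39 = €1,826.24.
Line 2 (3334.55.76, Zoresta, 701 pairs, €145,527.60):
Base rate for 3334.55.76 is 2.5%.
Origin Zoresta is the FTA partner but 3334.55.76 is not on the preference list; base rate stands.
The additional-duty order on 3334.55.76 targets Zoreth, not Zoresta; it does not apply.
Duty = €145,527.60 × 2.5% = €3,638.19.
Line 3 (8711.12.55, Velon, 1,088 units, €3,122.56):
Base rate for 8711.12.55 is 4% + €1.37/unit.
8711.12.55 has an FTA preferential rate, but origin Velon is not Zoresta; base rate stands.
Duty = €3,122.56 × 4% + 1,088 × €1.37 = €1,615.46.
Total = €1,826.24 + €3,638.19 + €1,615.46 = €7,079.89.

€7,079.89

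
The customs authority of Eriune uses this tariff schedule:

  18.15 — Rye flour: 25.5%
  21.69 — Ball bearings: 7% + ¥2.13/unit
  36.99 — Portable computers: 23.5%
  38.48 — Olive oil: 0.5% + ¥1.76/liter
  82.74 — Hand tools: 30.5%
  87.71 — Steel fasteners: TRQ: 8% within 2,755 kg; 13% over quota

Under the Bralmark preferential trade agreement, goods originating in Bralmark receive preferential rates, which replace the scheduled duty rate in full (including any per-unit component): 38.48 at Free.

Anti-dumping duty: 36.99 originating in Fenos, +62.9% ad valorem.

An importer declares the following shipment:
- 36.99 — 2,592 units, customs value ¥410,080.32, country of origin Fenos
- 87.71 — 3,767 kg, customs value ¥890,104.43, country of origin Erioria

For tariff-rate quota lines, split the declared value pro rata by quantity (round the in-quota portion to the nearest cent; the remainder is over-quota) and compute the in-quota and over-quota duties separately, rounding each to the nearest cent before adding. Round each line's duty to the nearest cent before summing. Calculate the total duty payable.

¥437,474.03

Line 1 (36.99, Fenos, 2,592 units, ¥410,080.32):
Base rate for 36.99 is 23.5%.
Additional duty on 36.99 from Fenos: +62.9%. Applied ad valorem rate: 23.5% + 62.9% = 86.4%.
Duty = ¥410,080.32 × 86.4% = ¥354,309.40.
Line 2 (87.71, Erioria, 3,767 kg, ¥890,104.43):
Code 87.71 is under a tariff-rate quota (threshold 2,755 kg). In-quota: 2,755 kg at 8%; over-quota: 1,012 kg at 13%.
Pro-rata value split: in-quota = ¥890,104.43 × 2,755/3,767 = ¥650,978.95; over-quota = ¥890,104.43 − ¥650,978.95 = ¥239,125.48.
In-quota duty = ¥650,978.95 × 8% = ¥52,078.32. Over-quota duty = ¥239,125.48 × 13% = ¥31,086.31.
Line duty = ¥52,078.32 + ¥31,086.31 = ¥83,164.63.
Total = ¥354,309.40 + ¥83,164.63 = ¥437,474.03.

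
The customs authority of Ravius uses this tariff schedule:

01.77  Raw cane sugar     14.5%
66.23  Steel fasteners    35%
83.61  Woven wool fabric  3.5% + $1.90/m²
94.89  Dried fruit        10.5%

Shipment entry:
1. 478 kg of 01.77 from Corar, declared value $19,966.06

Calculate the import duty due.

Line 1 (01.77, Corar, 478 kg, $19,966.06):
Base rate for 01.77 is 14.5%.
Duty = $19,966.06 × 14.5% = $2,895.08.

$2,895.08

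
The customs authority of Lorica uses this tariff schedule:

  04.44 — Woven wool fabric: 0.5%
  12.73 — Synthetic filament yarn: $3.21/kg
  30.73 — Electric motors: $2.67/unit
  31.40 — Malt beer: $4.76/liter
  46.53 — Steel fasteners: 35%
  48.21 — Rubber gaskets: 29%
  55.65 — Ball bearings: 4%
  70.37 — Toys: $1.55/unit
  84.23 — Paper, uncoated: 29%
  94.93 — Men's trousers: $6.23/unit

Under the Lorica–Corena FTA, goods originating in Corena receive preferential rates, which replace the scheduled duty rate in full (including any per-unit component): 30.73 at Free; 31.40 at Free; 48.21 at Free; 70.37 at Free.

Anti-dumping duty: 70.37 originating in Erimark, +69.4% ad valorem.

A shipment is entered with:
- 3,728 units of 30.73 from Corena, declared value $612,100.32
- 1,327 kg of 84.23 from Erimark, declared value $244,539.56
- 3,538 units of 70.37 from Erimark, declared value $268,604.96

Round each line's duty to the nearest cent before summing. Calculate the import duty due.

Line 1 (30.73, Corena, 3,728 units, $612,100.32):
Base rate for 30.73 is $2.67/unit.
Origin Corena qualifies under the Lorica–Corena agreement and 30.73 is covered: preferential rate Free applies instead.
Duty = $612,100.32 × 0% = $0.00.
Line 2 (84.23, Erimark, 1,327 kg, $244,539.56):
Base rate for 84.23 is 29%.
Duty = $244,539.56 × 29% = $70,916.47.
Line 3 (70.37, Erimark, 3,538 units, $268,604.96):
Base rate for 70.37 is $1.55/unit.
70.37 has an FTA preferential rate, but origin Erimark is not Corena; base rate stands.
Additional duty on 70.37 from Erimark: +69.4% ad valorem. Applied ad valorem rate = 69.4%.
Duty = $268,604.96 × 69.4% + 3,538 × $1.55 = $191,895.74.
Total = $0.00 + $70,916.47 + $191,895.74 = $262,812.21.

$262,812.21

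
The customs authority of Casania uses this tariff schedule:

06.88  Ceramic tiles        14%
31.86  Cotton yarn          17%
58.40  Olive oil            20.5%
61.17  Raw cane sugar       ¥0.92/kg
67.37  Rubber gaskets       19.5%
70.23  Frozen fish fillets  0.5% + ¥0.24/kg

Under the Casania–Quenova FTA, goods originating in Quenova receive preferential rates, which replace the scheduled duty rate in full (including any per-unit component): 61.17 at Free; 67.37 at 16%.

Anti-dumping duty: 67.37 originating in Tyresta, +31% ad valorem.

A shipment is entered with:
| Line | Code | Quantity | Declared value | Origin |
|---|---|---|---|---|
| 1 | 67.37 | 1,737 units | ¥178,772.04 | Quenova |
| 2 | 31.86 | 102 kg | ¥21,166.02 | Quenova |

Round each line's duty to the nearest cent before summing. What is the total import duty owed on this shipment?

¥32,201.75

Line 1 (67.37, Quenova, 1,737 units, ¥178,772.04):
Base rate for 67.37 is 19.5%.
Origin Quenova qualifies under the Casania–Quenova agreement and 67.37 is covered: preferential rate 16% applies instead.
The additional-duty order on 67.37 targets Tyresta, not Quenova; it does not apply.
Duty = ¥178,772.04 × 16% = ¥28,603.53.
Line 2 (31.86, Quenova, 102 kg, ¥21,166.02):
Base rate for 31.86 is 17%.
Origin Quenova is the FTA partner but 31.86 is not on the preference list; base rate stands.
Duty = ¥21,166.02 × 17% = ¥3,598.22.
Total = ¥28,603.53 + ¥3,598.22 = ¥32,201.75.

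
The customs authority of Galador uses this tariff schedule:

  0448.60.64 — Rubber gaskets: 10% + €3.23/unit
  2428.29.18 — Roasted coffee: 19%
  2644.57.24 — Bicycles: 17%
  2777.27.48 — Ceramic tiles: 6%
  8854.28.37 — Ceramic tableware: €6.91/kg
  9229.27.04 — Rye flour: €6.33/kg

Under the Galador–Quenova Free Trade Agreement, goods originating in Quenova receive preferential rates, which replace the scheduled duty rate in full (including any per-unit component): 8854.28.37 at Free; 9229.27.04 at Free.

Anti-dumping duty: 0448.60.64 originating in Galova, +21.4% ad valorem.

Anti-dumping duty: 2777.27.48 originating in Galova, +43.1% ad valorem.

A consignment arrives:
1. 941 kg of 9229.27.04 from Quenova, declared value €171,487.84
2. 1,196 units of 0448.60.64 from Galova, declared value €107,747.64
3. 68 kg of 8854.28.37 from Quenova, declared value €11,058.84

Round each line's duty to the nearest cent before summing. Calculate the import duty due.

€37,695.84

Line 1 (9229.27.04, Quenova, 941 kg, €171,487.84):
Base rate for 9229.27.04 is €6.33/kg.
Origin Quenova qualifies under the Galador–Quenova agreement and 9229.27.04 is covered: preferential rate Free applies instead.
Duty = €171,487.84 × 0% = €0.00.
Line 2 (0448.60.64, Galova, 1,196 units, €107,747.64):
Base rate for 0448.60.64 is 10% + €3.23/unit.
Additional duty on 0448.60.64 from Galova: +21.4%. Applied ad valorem rate: 10% + 21.4% = 31.4%.
Duty = €107,747.64 × 31.4% + 1,196 × €3.23 = €37,695.84.
Line 3 (8854.28.37, Quenova, 68 kg, €11,058.84):
Base rate for 8854.28.37 is €6.91/kg.
Origin Quenova qualifies under the Galador–Quenova agreement and 8854.28.37 is covered: preferential rate Free applies instead.
Duty = €11,058.84 × 0% = €0.00.
Total = €0.00 + €37,695.84 + €0.00 = €37,695.84.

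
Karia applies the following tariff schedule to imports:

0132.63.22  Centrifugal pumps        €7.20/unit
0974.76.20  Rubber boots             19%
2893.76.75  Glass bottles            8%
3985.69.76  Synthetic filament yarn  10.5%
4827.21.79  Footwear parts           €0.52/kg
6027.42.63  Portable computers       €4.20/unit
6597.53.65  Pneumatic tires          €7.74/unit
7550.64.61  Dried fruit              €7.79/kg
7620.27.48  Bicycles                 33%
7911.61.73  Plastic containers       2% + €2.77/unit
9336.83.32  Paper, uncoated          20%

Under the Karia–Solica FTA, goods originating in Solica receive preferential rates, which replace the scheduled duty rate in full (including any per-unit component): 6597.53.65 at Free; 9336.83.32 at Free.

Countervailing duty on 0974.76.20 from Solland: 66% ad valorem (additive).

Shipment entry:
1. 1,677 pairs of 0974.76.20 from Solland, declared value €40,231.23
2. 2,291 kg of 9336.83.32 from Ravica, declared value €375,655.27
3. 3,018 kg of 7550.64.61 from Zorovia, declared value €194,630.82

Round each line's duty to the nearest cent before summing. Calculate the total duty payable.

€132,837.82

Line 1 (0974.76.20, Solland, 1,677 pairs, €40,231.23):
Base rate for 0974.76.20 is 19%.
Additional duty on 0974.76.20 from Solland: +66%. Applied ad valorem rate: 19% + 66% = 85%.
Duty = €40,231.23 × 85% = €34,196.55.
Line 2 (9336.83.32, Ravica, 2,291 kg, €375,655.27):
Base rate for 9336.83.32 is 20%.
9336.83.32 has an FTA preferential rate, but origin Ravica is not Solica; base rate stands.
Duty = €375,655.27 × 20% = €75,131.05.
Line 3 (7550.64.61, Zorovia, 3,018 kg, €194,630.82):
Base rate for 7550.64.61 is €7.79/kg.
Duty = 3,018 × €7.79 = €23,510.22.
Total = €34,196.55 + €75,131.05 + €23,510.22 = €132,837.82.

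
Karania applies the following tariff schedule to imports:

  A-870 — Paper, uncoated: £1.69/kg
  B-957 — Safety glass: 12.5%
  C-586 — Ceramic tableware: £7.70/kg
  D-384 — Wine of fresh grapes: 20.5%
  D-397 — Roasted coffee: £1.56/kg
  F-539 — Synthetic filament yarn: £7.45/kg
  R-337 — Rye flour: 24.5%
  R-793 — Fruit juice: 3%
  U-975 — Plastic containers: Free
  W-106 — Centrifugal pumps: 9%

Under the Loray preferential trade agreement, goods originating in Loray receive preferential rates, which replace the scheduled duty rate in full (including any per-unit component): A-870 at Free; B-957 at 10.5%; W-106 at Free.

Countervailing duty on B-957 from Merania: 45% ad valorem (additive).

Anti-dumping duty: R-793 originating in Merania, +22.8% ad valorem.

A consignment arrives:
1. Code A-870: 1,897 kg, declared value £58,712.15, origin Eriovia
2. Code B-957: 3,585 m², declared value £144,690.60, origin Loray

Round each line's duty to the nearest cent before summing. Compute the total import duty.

£18,398.44

Line 1 (A-870, Eriovia, 1,897 kg, £58,712.15):
Base rate for A-870 is £1.69/kg.
A-870 has an FTA preferential rate, but origin Eriovia is not Loray; base rate stands.
Duty = 1,897 × £1.69 = £3,205.93.
Line 2 (B-957, Loray, 3,585 m², £144,690.60):
Base rate for B-957 is 12.5%.
Origin Loray qualifies under the Karania–Loray agreement and B-957 is covered: preferential rate 10.5% applies instead.
The additional-duty order on B-957 targets Merania, not Loray; it does not apply.
Duty = £144,690.60 × 10.5% = £15,192.51.
Total = £3,205.93 + £15,192.51 = £18,398.44.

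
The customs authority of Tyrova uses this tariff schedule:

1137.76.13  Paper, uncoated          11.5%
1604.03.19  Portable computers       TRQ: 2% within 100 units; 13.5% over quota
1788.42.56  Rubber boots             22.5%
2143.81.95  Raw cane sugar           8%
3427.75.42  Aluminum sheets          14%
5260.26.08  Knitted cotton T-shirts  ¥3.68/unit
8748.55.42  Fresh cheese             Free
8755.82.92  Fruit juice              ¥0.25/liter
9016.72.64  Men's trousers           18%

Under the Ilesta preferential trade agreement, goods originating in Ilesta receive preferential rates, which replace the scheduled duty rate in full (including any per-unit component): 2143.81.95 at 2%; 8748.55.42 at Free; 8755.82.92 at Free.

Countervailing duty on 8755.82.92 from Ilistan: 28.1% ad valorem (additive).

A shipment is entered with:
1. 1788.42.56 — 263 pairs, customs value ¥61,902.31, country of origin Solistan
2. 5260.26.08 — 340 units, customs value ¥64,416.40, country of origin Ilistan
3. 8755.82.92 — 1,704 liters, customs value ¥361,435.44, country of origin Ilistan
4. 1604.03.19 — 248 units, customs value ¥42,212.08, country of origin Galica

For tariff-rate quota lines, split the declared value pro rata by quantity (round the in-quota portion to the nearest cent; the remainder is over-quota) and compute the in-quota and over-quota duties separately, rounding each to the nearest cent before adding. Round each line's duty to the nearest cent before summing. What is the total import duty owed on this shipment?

¥120,909.80

Line 1 (1788.42.56, Solistan, 263 pairs, ¥61,902.31):
Base rate for 1788.42.56 is 22.5%.
Duty = ¥61,902.31 × 22.5% = ¥13,928.02.
Line 2 (5260.26.08, Ilistan, 340 units, ¥64,416.40):
Base rate for 5260.26.08 is ¥3.68/unit.
Duty = 340 × ¥3.68 = ¥1,251.20.
Line 3 (8755.82.92, Ilistan, 1,704 liters, ¥361,435.44):
Base rate for 8755.82.92 is ¥0.25/liter.
8755.82.92 has an FTA preferential rate, but origin Ilistan is not Ilesta; base rate stands.
Additional duty on 8755.82.92 from Ilistan: +28.1% ad valorem. Applied ad valorem rate = 28.1%.
Duty = ¥361,435.44 × 28.1% + 1,704 × ¥0.25 = ¥101,989.36.
Line 4 (1604.03.19, Galica, 248 units, ¥42,212.08):
Code 1604.03.19 is under a tariff-rate quota (threshold 100 units). In-quota: 100 units at 2%; over-quota: 148 units at 13.5%.
Pro-rata value split: in-quota = ¥42,212.08 × 100/248 = ¥17,021.00; over-quota = ¥42,212.08 − ¥17,021.00 = ¥25,191.08.
In-quota duty = ¥17,021.00 × 2% = ¥340.42. Over-quota duty = ¥25,191.08 × 13.5% = ¥3,400.80.
Line duty = ¥340.42 + ¥3,400.80 = ¥3,741.22.
Total = ¥13,928.02 + ¥1,251.20 + ¥101,989.36 + ¥3,741.22 = ¥120,909.80.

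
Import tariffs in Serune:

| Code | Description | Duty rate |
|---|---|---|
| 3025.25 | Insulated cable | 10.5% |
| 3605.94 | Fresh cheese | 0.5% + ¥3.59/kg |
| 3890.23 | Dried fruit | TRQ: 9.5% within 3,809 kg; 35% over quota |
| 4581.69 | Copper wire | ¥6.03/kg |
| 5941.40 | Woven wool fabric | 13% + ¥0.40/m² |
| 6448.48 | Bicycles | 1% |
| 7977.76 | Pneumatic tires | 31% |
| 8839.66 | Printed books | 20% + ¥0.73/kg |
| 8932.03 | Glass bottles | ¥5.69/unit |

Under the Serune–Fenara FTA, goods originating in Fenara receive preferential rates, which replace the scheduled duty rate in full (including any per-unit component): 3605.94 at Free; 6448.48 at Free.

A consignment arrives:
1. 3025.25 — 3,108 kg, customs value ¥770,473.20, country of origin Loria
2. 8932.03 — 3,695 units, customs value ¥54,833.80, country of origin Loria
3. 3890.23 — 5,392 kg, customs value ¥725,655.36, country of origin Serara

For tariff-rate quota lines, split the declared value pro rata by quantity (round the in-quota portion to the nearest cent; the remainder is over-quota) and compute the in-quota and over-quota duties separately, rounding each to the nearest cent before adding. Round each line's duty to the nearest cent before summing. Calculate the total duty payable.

¥225,186.74

Line 1 (3025.25, Loria, 3,108 kg, ¥770,473.20):
Base rate for 3025.25 is 10.5%.
Duty = ¥770,473.20 × 10.5% = ¥80,899.69.
Line 2 (8932.03, Loria, 3,695 units, ¥54,833.80):
Base rate for 8932.03 is ¥5.69/unit.
Duty = 3,695 × ¥5.69 = ¥21,024.55.
Line 3 (3890.23, Serara, 5,392 kg, ¥725,655.36):
Code 3890.23 is under a tariff-rate quota (threshold 3,809 kg). In-quota: 3,809 kg at 9.5%; over-quota: 1,583 kg at 35%.
Pro-rata value split: in-quota = ¥725,655.36 × 3,809/5,392 = ¥512,615.22; over-quota = ¥725,655.36 − ¥512,615.22 = ¥213,040.14.
In-quota duty = ¥512,615.22 × 9.5% = ¥48,698.45. Over-quota duty = ¥213,040.14 × 35% = ¥74,564.05.
Line duty = ¥48,698.45 + ¥74,564.05 = ¥123,262.50.
Total = ¥80,899.69 + ¥21,024.55 + ¥123,262.50 = ¥225,186.74.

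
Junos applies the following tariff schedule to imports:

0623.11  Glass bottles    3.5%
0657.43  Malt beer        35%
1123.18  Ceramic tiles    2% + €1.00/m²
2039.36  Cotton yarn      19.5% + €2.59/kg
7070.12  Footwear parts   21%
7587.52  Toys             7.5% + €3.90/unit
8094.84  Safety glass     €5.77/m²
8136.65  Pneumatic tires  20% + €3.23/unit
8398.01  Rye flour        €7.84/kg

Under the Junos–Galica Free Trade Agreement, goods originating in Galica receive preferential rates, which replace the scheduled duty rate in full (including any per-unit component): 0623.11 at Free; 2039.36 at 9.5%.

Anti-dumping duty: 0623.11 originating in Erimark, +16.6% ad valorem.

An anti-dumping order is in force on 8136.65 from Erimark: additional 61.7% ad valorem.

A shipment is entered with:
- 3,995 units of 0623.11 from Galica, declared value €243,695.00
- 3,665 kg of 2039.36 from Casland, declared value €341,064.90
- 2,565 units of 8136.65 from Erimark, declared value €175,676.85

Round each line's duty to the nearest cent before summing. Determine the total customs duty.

€227,812.95

Line 1 (0623.11, Galica, 3,995 units, €243,695.00):
Base rate for 0623.11 is 3.5%.
Origin Galica qualifies under the Junos–Galica agreement and 0623.11 is covered: preferential rate Free applies instead.
The additional-duty order on 0623.11 targets Erimark, not Galica; it does not apply.
Duty = €243,695.00 × 0% = €0.00.
Line 2 (2039.36, Casland, 3,665 kg, €341,064.90):
Base rate for 2039.36 is 19.5% + €2.59/kg.
2039.36 has an FTA preferential rate, but origin Casland is not Galica; base rate stands.
Duty = €341,064.90 × 19.5% + 3,665 × €2.59 = €76,000.01.
Line 3 (8136.65, Erimark, 2,565 units, €175,676.85):
Base rate for 8136.65 is 20% + €3.23/unit.
Additional duty on 8136.65 from Erimark: +61.7%. Applied ad valorem rate: 20% + 61.7% = 81.7%.
Duty = €175,676.85 × 81.7% + 2,565 × €3.23 = €151,812.94.
Total = €0.00 + €76,000.01 + €151,812.94 = €227,812.95.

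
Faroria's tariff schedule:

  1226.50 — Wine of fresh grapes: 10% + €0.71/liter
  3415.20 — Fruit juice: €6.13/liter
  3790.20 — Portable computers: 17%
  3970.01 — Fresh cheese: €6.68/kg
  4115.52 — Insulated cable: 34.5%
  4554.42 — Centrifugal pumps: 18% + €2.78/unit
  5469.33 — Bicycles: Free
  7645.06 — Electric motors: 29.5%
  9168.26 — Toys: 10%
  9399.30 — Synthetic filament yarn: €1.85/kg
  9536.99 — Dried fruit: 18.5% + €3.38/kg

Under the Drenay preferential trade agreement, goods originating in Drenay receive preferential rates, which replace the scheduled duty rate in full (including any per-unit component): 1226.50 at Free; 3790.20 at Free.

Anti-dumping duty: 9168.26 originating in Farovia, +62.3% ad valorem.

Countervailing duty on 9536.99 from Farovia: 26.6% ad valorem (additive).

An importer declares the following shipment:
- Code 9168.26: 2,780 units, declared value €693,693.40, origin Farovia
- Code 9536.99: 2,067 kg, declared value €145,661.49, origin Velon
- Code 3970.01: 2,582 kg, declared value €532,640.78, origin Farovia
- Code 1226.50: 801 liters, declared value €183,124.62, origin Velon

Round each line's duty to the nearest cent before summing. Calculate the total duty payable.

Line 1 (9168.26, Farovia, 2,780 units, €693,693.40):
Base rate for 9168.26 is 10%.
Additional duty on 9168.26 from Farovia: +62.3%. Applied ad valorem rate: 10% + 62.3% = 72.3%.
Duty = €693,693.40 × 72.3% = €501,540.33.
Line 2 (9536.99, Velon, 2,067 kg, €145,661.49):
Base rate for 9536.99 is 18.5% + €3.38/kg.
The additional-duty order on 9536.99 targets Farovia, not Velon; it does not apply.
Duty = €145,661.49 × 18.5% + 2,067 × €3.38 = €33,933.84.
Line 3 (3970.01, Farovia, 2,582 kg, €532,640.78):
Base rate for 3970.01 is €6.68/kg.
Duty = 2,582 × €6.68 = €17,247.76.
Line 4 (1226.50, Velon, 801 liters, €183,124.62):
Base rate for 1226.50 is 10% + €0.71/liter.
1226.50 has an FTA preferential rate, but origin Velon is not Drenay; base rate stands.
Duty = €183,124.62 × 10% + 801 × €0.71 = €18,881.17.
Total = €501,540.33 + €33,933.84 + €17,247.76 + €18,881.17 = €571,603.10.

€571,603.10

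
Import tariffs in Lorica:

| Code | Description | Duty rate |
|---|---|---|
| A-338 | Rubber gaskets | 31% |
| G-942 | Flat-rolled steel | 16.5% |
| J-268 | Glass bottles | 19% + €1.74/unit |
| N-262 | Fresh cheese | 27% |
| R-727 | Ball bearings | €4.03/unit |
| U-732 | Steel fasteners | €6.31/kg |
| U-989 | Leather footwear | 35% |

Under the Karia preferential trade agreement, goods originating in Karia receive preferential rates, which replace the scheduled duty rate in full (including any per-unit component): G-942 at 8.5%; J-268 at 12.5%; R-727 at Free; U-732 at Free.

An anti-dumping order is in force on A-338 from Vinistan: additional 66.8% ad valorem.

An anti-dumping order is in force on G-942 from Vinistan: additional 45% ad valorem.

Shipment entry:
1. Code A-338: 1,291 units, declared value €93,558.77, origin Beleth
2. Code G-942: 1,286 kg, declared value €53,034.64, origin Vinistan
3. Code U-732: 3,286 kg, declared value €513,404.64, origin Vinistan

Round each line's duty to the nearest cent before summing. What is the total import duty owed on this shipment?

Line 1 (A-338, Beleth, 1,291 units, €93,558.77):
Base rate for A-338 is 31%.
The additional-duty order on A-338 targets Vinistan, not Beleth; it does not apply.
Duty = €93,558.77 × 31% = €29,003.22.
Line 2 (G-942, Vinistan, 1,286 kg, €53,034.64):
Base rate for G-942 is 16.5%.
G-942 has an FTA preferential rate, but origin Vinistan is not Karia; base rate stands.
Additional duty on G-942 from Vinistan: +45%. Applied ad valorem rate: 16.5% + 45% = 61.5%.
Duty = €53,034.64 × 61.5% = €32,616.30.
Line 3 (U-732, Vinistan, 3,286 kg, €513,404.64):
Base rate for U-732 is €6.31/kg.
U-732 has an FTA preferential rate, but origin Vinistan is not Karia; base rate stands.
Duty = 3,286 × €6.31 = €20,734.66.
Total = €29,003.22 + €32,616.30 + €20,734.66 = €82,354.18.

€82,354.18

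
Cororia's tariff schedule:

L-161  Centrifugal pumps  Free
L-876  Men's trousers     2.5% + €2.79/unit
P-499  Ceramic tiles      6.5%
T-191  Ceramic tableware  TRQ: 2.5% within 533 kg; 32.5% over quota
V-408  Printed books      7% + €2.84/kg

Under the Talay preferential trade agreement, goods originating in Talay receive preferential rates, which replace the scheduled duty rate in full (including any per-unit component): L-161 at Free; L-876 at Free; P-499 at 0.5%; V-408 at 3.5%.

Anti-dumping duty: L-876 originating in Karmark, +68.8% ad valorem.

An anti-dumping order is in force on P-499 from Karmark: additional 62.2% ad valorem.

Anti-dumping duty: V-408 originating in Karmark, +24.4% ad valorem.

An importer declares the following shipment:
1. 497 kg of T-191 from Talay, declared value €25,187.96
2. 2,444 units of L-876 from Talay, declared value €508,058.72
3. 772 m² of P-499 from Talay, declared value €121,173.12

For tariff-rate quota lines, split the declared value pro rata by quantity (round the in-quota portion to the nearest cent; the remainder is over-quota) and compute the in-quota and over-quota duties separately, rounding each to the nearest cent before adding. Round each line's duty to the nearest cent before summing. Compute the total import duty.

€1,235.57

Line 1 (T-191, Talay, 497 kg, €25,187.96):
Code T-191 is under a tariff-rate quota (threshold 533 kg). Quantity 497 kg is within the quota, so the in-quota rate 2.5% applies to the full value.
Duty = €25,187.96 × 2.5% = €629.70.
Line 2 (L-876, Talay, 2,444 units, €508,058.72):
Base rate for L-876 is 2.5% + €2.79/unit.
Origin Talay qualifies under the Cororia–Talay agreement and L-876 is covered: preferential rate Free applies instead.
The additional-duty order on L-876 targets Karmark, not Talay; it does not apply.
Duty = €508,058.72 × 0% = €0.00.
Line 3 (P-499, Talay, 772 m², €121,173.12):
Base rate for P-499 is 6.5%.
Origin Talay qualifies under the Cororia–Talay agreement and P-499 is covered: preferential rate 0.5% applies instead.
The additional-duty order on P-499 targets Karmark, not Talay; it does not apply.
Duty = €121,173.12 × 0.5% = €605.87.
Total = €629.70 + €0.00 + €605.87 = €1,235.57.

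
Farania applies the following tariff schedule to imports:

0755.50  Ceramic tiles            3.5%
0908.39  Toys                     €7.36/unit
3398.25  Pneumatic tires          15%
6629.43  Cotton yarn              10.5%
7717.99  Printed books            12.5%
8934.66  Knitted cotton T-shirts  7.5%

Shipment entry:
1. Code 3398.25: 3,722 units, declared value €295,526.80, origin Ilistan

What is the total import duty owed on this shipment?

Line 1 (3398.25, Ilistan, 3,722 units, €295,526.80):
Base rate for 3398.25 is 15%.
Duty = €295,526.80 × 15% = €44,329.02.

€44,329.02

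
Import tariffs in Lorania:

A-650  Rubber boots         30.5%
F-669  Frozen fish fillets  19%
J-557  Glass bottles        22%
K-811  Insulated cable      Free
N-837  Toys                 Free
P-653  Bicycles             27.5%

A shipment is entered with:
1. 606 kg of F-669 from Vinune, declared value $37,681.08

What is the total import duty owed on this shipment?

$7,159.41

Line 1 (F-669, Vinune, 606 kg, $37,681.08):
Base rate for F-669 is 19%.
Duty = $37,681.08 × 19% = $7,159.41.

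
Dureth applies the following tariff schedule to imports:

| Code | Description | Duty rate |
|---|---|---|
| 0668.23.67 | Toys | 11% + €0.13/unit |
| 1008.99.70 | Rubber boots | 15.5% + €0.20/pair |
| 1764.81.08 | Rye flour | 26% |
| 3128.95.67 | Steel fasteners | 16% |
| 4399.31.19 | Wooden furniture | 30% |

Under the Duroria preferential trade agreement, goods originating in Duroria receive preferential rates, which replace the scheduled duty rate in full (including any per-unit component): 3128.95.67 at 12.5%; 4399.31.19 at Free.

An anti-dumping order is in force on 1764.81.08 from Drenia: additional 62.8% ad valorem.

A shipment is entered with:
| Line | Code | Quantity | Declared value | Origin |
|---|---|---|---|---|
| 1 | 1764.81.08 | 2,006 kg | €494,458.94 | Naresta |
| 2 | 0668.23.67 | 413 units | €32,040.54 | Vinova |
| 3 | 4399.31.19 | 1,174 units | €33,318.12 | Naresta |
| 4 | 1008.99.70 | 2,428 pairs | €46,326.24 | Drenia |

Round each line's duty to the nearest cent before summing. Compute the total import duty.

Line 1 (1764.81.08, Naresta, 2,006 kg, €494,458.94):
Base rate for 1764.81.08 is 26%.
The additional-duty order on 1764.81.08 targets Drenia, not Naresta; it does not apply.
Duty = €494,458.94 × 26% = €128,559.32.
Line 2 (0668.23.67, Vinova, 413 units, €32,040.54):
Base rate for 0668.23.67 is 11% + €0.13/unit.
Duty = €32,040.54 × 11% + 413 × €0.13 = €3,578.15.
Line 3 (4399.31.19, Naresta, 1,174 units, €33,318.12):
Base rate for 4399.31.19 is 30%.
4399.31.19 has an FTA preferential rate, but origin Naresta is not Duroria; base rate stands.
Duty = €33,318.12 × 30% = €9,995.44.
Line 4 (1008.99.70, Drenia, 2,428 pairs, €46,326.24):
Base rate for 1008.99.70 is 15.5% + €0.20/pair.
Duty = €46,326.24 × 15.5% + 2,428 × €0.20 = €7,666.17.
Total = €128,559.32 + €3,578.15 + €9,995.44 + €7,666.17 = €149,799.08.

€149,799.08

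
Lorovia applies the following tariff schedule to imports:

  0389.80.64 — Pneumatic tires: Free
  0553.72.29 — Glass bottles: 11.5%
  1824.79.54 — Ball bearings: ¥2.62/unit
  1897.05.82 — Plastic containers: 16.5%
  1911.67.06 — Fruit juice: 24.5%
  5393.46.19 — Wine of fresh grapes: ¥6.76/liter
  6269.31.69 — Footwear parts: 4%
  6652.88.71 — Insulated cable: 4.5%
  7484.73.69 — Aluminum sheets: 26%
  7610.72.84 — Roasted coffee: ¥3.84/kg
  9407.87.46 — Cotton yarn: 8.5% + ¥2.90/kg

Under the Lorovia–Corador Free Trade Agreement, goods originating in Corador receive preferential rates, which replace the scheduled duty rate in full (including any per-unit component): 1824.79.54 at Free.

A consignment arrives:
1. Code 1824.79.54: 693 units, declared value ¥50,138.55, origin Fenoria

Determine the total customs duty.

Line 1 (1824.79.54, Fenoria, 693 units, ¥50,138.55):
Base rate for 1824.79.54 is ¥2.62/unit.
1824.79.54 has an FTA preferential rate, but origin Fenoria is not Corador; base rate stands.
Duty = 693 × ¥2.62 = ¥1,815.66.

¥1,815.66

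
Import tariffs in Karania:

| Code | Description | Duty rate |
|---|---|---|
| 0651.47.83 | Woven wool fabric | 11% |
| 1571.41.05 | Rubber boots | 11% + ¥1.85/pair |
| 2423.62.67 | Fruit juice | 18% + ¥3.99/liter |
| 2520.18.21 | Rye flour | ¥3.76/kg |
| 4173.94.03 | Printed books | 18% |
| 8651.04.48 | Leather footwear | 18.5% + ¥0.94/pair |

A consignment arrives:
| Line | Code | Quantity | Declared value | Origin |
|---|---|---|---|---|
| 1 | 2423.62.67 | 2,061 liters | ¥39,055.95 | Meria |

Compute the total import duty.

¥15,253.46

Line 1 (2423.62.67, Meria, 2,061 liters, ¥39,055.95):
Base rate for 2423.62.67 is 18% + ¥3.99/liter.
Duty = ¥39,055.95 × 18% + 2,061 × ¥3.99 = ¥15,253.46.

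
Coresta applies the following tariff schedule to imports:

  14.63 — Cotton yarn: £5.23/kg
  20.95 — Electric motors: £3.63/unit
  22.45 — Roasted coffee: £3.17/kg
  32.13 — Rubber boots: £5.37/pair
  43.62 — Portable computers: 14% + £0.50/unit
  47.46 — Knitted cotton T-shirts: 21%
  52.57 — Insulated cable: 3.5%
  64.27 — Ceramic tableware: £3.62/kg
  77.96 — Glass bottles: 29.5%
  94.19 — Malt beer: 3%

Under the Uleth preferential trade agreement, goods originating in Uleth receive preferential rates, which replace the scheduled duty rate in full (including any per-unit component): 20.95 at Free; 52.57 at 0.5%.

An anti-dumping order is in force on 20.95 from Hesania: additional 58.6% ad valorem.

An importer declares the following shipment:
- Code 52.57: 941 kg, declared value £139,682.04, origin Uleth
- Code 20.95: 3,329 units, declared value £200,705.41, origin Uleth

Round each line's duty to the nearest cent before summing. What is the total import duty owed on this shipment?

£698.41

Line 1 (52.57, Uleth, 941 kg, £139,682.04):
Base rate for 52.57 is 3.5%.
Origin Uleth qualifies under the Coresta–Uleth agreement and 52.57 is covered: preferential rate 0.5% applies instead.
Duty = £139,682.04 × 0.5% = £698.41.
Line 2 (20.95, Uleth, 3,329 units, £200,705.41):
Base rate for 20.95 is £3.63/unit.
Origin Uleth qualifies under the Coresta–Uleth agreement and 20.95 is covered: preferential rate Free applies instead.
The additional-duty order on 20.95 targets Hesania, not Uleth; it does not apply.
Duty = £200,705.41 × 0% = £0.00.
Total = £698.41 + £0.00 = £698.41.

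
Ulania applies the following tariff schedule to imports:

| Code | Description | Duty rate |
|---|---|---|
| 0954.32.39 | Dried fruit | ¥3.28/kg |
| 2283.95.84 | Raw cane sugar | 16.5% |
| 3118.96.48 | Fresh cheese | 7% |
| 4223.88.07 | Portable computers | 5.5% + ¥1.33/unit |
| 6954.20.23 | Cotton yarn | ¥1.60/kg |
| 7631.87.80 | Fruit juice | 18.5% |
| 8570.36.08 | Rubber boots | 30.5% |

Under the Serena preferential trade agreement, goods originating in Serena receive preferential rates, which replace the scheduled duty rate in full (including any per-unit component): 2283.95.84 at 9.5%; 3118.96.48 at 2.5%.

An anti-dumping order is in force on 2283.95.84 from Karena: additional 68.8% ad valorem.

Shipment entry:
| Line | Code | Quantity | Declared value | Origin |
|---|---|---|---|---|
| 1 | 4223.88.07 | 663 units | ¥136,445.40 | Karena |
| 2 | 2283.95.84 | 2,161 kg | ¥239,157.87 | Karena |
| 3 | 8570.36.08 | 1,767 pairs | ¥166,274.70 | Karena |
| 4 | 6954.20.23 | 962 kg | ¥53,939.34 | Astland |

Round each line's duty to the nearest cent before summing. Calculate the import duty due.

¥264,640.93

Line 1 (4223.88.07, Karena, 663 units, ¥136,445.40):
Base rate for 4223.88.07 is 5.5% + ¥1.33/unit.
Duty = ¥136,445.40 × 5.5% + 663 × ¥1.33 = ¥8,386.29.
Line 2 (2283.95.84, Karena, 2,161 kg, ¥239,157.87):
Base rate for 2283.95.84 is 16.5%.
2283.95.84 has an FTA preferential rate, but origin Karena is not Serena; base rate stands.
Additional duty on 2283.95.84 from Karena: +68.8%. Applied ad valorem rate: 16.5% + 68.8% = 85.3%.
Duty = ¥239,157.87 × 85.3% = ¥204,001.66.
Line 3 (8570.36.08, Karena, 1,767 pairs, ¥166,274.70):
Base rate for 8570.36.08 is 30.5%.
Duty = ¥166,274.70 × 30.5% = ¥50,713.78.
Line 4 (6954.20.23, Astland, 962 kg, ¥53,939.34):
Base rate for 6954.20.23 is ¥1.60/kg.
Duty = 962 × ¥1.60 = ¥1,539.20.
Total = ¥8,386.29 + ¥204,001.66 + ¥50,713.78 + ¥1,539.20 = ¥264,640.93.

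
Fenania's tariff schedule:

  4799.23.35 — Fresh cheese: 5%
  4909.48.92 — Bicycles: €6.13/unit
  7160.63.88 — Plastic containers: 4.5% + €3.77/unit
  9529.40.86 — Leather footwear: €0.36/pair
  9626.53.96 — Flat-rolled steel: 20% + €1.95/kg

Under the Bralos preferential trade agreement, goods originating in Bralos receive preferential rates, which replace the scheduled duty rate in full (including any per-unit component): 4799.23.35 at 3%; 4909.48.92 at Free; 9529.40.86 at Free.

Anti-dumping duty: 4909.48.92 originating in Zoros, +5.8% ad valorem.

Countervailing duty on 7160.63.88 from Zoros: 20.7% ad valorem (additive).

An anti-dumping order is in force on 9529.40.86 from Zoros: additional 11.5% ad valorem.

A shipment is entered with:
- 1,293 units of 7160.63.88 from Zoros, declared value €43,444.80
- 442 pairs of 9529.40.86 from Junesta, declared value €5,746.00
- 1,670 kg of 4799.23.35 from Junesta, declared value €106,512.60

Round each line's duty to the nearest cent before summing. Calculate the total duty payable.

Line 1 (7160.63.88, Zoros, 1,293 units, €43,444.80):
Base rate for 7160.63.88 is 4.5% + €3.77/unit.
Additional duty on 7160.63.88 from Zoros: +20.7%. Applied ad valorem rate: 4.5% + 20.7% = 25.2%.
Duty = €43,444.80 × 25.2% + 1,293 × €3.77 = €15,822.70.
Line 2 (9529.40.86, Junesta, 442 pairs, €5,746.00):
Base rate for 9529.40.86 is €0.36/pair.
9529.40.86 has an FTA preferential rate, but origin Junesta is not Bralos; base rate stands.
The additional-duty order on 9529.40.86 targets Zoros, not Junesta; it does not apply.
Duty = 442 × €0.36 = €159.12.
Line 3 (4799.23.35, Junesta, 1,670 kg, €106,512.60):
Base rate for 4799.23.35 is 5%.
4799.23.35 has an FTA preferential rate, but origin Junesta is not Bralos; base rate stands.
Duty = €106,512.60 × 5% = €5,325.63.
Total = €15,822.70 + €159.12 + €5,325.63 = €21,307.45.

€21,307.45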